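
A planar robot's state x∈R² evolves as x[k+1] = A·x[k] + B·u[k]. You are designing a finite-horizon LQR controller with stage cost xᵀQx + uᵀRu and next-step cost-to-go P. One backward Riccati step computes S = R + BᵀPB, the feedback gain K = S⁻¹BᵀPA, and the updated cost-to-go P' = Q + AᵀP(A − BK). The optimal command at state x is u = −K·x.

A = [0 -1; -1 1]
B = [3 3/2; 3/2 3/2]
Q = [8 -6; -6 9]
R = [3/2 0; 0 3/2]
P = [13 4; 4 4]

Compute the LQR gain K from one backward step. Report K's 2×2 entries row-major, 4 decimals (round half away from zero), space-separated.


0.1846 -0.5538 -0.5099 0.6725

BᵀP = [45.0000 18.0000; 25.5000 12.0000]
S = R + BᵀPB = [3/2 0; 0 3/2] + [162.0000 94.5000; 94.5000 56.2500] = [163.5000 94.5000; 94.5000 57.7500]
BᵀPA = [-18.0000 -27.0000; -12.0000 -13.5000]
K = S⁻¹·BᵀPA = [0.1846 -0.5538; -0.5099 0.6725]
A−BK = [0.2110 -0.3473; -0.5121 0.8220]
AᵀP(A−BK) = [1.2044 -1.8989; -1.8989 3.1253]
P' = Q + AᵀP(A−BK) = [9.2044 -7.8989; -7.8989 12.1253]
tr(P') = 21.3297


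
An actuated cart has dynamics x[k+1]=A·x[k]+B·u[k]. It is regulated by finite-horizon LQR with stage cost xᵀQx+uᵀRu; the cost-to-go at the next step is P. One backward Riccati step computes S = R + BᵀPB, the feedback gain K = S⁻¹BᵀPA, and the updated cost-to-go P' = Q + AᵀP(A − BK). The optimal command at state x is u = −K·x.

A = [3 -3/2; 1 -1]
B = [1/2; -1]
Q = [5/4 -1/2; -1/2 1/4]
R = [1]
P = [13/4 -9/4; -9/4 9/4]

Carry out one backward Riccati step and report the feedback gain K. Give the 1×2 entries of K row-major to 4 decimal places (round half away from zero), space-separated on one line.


1.3069 -0.3861

BᵀP = [3.8750 -3.3750]
S = R + BᵀPB = [1] + [5.3125] = [6.3125]
BᵀPA = [8.2500 -2.4375]
K = S⁻¹·BᵀPA = [1.3069 -0.3861]
A−BK = [2.3465 -1.3069; 2.3069 -1.3861]
AᵀP(A−BK) = [7.2178 -3.5644; -3.5644 1.8713]
P' = Q + AᵀP(A−BK) = [8.4678 -4.0644; -4.0644 2.1213]
tr(P') = 10.5891


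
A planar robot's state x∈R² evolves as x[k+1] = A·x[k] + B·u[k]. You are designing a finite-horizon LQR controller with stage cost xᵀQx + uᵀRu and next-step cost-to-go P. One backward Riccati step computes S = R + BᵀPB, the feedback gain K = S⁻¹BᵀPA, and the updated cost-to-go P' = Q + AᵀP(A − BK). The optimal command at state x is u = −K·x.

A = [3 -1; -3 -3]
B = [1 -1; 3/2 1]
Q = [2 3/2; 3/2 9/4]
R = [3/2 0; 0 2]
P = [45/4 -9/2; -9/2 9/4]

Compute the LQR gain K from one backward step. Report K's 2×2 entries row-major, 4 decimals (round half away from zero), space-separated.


0.4560 -0.7144 -2.6504 -0.3477

BᵀP = [4.5000 -1.1250; -15.7500 6.7500]
S = R + BᵀPB = [3/2 0; 0 2] + [2.8125 -5.6250; -5.6250 22.5000] = [4.3125 -5.6250; -5.6250 24.5000]
BᵀPA = [16.8750 -1.1250; -67.5000 -4.5000]
K = S⁻¹·BᵀPA = [0.4560 -0.7144; -2.6504 -0.3477]
A−BK = [-0.1064 -0.6333; -1.0336 -1.5807]
AᵀP(A−BK) = [15.9025 2.0861; 2.0861 2.1317]
P' = Q + AᵀP(A−BK) = [17.9025 3.5861; 3.5861 4.3817]
tr(P') = 22.2842


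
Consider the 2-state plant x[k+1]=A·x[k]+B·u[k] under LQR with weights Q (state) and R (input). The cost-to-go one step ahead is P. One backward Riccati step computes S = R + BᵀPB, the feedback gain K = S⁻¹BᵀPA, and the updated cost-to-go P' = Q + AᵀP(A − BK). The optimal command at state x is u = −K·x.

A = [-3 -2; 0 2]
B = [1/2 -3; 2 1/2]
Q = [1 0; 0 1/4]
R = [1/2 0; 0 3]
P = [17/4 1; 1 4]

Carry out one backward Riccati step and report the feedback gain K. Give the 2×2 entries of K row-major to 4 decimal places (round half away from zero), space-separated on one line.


BᵀP = [4.1250 8.5000; -12.2500 -1.0000]
S = R + BᵀPB = [1/2 0; 0 3] + [19.0625 -8.1250; -8.1250 36.2500] = [19.5625 -8.1250; -8.1250 39.2500]
BᵀPA = [-12.3750 8.7500; 36.7500 22.5000]
K = S⁻¹·BᵀPA = [-0.2666 0.7498; 0.8811 0.7285]
A−BK = [-0.2234 -0.1895; 0.0927 0.1361]
AᵀP(A−BK) = [2.5696 2.0080; 2.0080 2.0483]
P' = Q + AᵀP(A−BK) = [3.5696 2.0080; 2.0080 2.2983]
tr(P') = 5.8679

-0.2666 0.7498 0.8811 0.7285


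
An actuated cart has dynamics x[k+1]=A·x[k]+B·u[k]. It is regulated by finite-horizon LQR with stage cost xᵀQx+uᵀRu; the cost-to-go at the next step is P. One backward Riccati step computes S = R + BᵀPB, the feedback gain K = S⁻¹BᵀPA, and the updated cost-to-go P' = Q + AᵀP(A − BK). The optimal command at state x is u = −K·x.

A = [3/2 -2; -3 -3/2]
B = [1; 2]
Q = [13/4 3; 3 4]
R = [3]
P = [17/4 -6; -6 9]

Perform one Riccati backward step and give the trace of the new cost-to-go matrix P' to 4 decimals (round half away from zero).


34.9123

BᵀP = [-7.7500 12.0000]
S = R + BᵀPB = [3] + [16.2500] = [19.2500]
BᵀPA = [-47.6250 -2.5000]
K = S⁻¹·BᵀPA = [-2.4740 -0.1299]
A−BK = [3.9740 -1.8701; 1.9481 -1.2403]
AᵀP(A−BK) = [26.7370 -0.9351; -0.9351 0.9253]
P' = Q + AᵀP(A−BK) = [29.9870 2.0649; 2.0649 4.9253]
tr(P') = 34.9123


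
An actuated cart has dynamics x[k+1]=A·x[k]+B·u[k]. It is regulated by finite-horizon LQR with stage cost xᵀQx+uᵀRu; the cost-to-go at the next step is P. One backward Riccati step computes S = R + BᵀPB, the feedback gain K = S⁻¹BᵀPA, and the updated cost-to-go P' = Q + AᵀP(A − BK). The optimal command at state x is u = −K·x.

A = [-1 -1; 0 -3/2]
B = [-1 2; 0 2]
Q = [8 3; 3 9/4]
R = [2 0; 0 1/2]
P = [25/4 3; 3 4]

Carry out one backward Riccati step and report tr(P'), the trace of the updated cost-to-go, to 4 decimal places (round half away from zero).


11.3024

BᵀP = [-6.2500 -3.0000; 18.5000 14.0000]
S = R + BᵀPB = [2 0; 0 1/2] + [6.2500 -18.5000; -18.5000 65.0000] = [8.2500 -18.5000; -18.5000 65.5000]
BᵀPA = [6.2500 10.7500; -18.5000 -39.5000]
K = S⁻¹·BᵀPA = [0.3388 -0.1344; -0.1868 -0.6410]
A−BK = [-0.2877 0.1476; 0.3735 -0.2180]
AᵀP(A−BK) = [0.6776 -0.2688; -0.2688 0.3748]
P' = Q + AᵀP(A−BK) = [8.6776 2.7312; 2.7312 2.6248]
tr(P') = 11.3024


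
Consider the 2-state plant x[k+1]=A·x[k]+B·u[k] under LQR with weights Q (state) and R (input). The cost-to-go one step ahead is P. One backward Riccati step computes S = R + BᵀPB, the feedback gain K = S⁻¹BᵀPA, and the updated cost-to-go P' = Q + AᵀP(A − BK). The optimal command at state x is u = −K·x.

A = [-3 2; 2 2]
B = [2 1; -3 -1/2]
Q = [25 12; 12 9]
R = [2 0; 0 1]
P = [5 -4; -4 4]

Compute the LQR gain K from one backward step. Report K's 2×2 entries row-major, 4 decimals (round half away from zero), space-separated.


BᵀP = [22.0000 -20.0000; 7.0000 -6.0000]
S = R + BᵀPB = [2 0; 0 1] + [104.0000 32.0000; 32.0000 10.0000] = [106.0000 32.0000; 32.0000 11.0000]
BᵀPA = [-106.0000 4.0000; -33.0000 2.0000]
K = S⁻¹·BᵀPA = [-0.7746 -0.1408; -0.7465 0.5915]
A−BK = [-0.7042 1.6901; -0.6972 1.8732]
AᵀP(A−BK) = [2.2535 -1.4085; -1.4085 3.3803]
P' = Q + AᵀP(A−BK) = [27.2535 10.5915; 10.5915 12.3803]
tr(P') = 39.6338

-0.7746 -0.1408 -0.7465 0.5915


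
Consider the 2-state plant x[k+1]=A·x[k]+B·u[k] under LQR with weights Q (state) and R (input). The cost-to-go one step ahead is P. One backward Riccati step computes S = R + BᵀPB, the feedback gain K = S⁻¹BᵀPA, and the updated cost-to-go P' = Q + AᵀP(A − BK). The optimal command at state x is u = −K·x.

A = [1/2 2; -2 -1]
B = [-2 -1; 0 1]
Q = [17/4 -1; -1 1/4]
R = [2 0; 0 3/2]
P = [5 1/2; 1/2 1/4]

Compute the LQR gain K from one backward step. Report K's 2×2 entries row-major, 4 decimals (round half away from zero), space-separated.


BᵀP = [-10.0000 -1.0000; -4.5000 -0.2500]
S = R + BᵀPB = [2 0; 0 3/2] + [20.0000 9.0000; 9.0000 4.2500] = [22.0000 9.0000; 9.0000 5.7500]
BᵀPA = [-3.0000 -19.0000; -1.7500 -8.7500]
K = S⁻¹·BᵀPA = [-0.0330 -0.6703; -0.2527 -0.4725]
A−BK = [0.1813 0.1868; -1.7473 -0.5275]
AᵀP(A−BK) = [0.7088 0.4121; 0.4121 1.3791]
P' = Q + AᵀP(A−BK) = [4.9588 -0.5879; -0.5879 1.6291]
tr(P') = 6.5879

-0.0330 -0.6703 -0.2527 -0.4725


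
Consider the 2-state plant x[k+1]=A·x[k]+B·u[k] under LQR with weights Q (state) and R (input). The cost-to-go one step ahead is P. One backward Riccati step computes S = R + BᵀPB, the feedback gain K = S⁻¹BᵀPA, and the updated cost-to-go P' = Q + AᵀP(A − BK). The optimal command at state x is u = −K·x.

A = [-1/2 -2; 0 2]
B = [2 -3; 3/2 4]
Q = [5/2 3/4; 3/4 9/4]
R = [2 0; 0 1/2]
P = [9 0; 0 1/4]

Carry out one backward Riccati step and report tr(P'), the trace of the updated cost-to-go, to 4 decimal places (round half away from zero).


4.9922

BᵀP = [18.0000 0.3750; -27.0000 1.0000]
S = R + BᵀPB = [2 0; 0 1/2] + [36.5625 -52.5000; -52.5000 85.0000] = [38.5625 -52.5000; -52.5000 85.5000]
BᵀPA = [-9.0000 -35.2500; 13.5000 56.0000]
K = S⁻¹·BᵀPA = [-0.1123 -0.1366; 0.0889 0.5711]
A−BK = [-0.0086 -0.0135; -0.1872 -0.0795]
AᵀP(A−BK) = [0.0386 0.0608; 0.0608 0.2036]
P' = Q + AᵀP(A−BK) = [2.5386 0.8108; 0.8108 2.4536]
tr(P') = 4.9922


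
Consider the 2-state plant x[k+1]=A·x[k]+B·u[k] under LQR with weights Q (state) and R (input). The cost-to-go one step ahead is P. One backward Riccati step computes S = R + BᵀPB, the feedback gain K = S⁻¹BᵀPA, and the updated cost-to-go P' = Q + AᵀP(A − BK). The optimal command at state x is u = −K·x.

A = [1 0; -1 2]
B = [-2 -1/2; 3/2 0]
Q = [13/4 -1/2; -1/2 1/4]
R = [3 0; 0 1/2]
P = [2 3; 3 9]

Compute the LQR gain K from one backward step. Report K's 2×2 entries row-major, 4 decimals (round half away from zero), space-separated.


-0.5213 1.0806 0.3697 -2.7299

BᵀP = [0.5000 7.5000; -1.0000 -1.5000]
S = R + BᵀPB = [3 0; 0 1/2] + [10.2500 -0.2500; -0.2500 0.5000] = [13.2500 -0.2500; -0.2500 1.0000]
BᵀPA = [-7.0000 15.0000; 0.5000 -3.0000]
K = S⁻¹·BᵀPA = [-0.5213 1.0806; 0.3697 -2.7299]
A−BK = [0.1422 0.7962; -0.2180 0.3791]
AᵀP(A−BK) = [1.1659 -3.0711; -3.0711 11.6019]
P' = Q + AᵀP(A−BK) = [4.4159 -3.5711; -3.5711 11.8519]
tr(P') = 16.2678


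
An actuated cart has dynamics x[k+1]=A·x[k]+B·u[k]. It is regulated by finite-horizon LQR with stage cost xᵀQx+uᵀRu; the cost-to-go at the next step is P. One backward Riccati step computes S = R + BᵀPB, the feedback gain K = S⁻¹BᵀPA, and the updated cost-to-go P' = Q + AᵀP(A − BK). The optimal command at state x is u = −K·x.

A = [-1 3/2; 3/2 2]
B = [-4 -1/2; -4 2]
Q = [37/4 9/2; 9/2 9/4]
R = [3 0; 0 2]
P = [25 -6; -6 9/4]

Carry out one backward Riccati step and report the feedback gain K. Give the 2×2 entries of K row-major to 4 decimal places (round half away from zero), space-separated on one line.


BᵀP = [-76.0000 15.0000; -24.5000 7.5000]
S = R + BᵀPB = [3 0; 0 2] + [244.0000 68.0000; 68.0000 27.2500] = [247.0000 68.0000; 68.0000 29.2500]
BᵀPA = [98.5000 -84.0000; 35.7500 -21.7500]
K = S⁻¹·BᵀPA = [0.1731 -0.3760; 0.8199 0.1306]
A−BK = [0.1022 0.0611; 0.5526 0.2345]
AᵀP(A−BK) = [1.7046 0.1203; 0.1203 0.5035]
P' = Q + AᵀP(A−BK) = [10.9546 4.6203; 4.6203 2.7535]
tr(P') = 13.7081

0.1731 -0.3760 0.8199 0.1306


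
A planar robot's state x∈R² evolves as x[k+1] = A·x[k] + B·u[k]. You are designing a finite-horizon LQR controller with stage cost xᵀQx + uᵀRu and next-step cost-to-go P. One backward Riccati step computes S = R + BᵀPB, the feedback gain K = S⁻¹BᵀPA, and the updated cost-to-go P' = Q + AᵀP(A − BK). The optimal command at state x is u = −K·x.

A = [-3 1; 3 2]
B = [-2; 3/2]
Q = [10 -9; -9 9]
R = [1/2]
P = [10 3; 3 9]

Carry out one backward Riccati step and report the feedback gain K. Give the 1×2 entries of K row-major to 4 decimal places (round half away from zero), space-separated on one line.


1.6140 -0.0117

BᵀP = [-15.5000 7.5000]
S = R + BᵀPB = [1/2] + [42.2500] = [42.7500]
BᵀPA = [69.0000 -0.5000]
K = S⁻¹·BᵀPA = [1.6140 -0.0117]
A−BK = [0.2281 0.9766; 0.5789 2.0175]
AᵀP(A−BK) = [5.6316 15.8070; 15.8070 57.9942]
P' = Q + AᵀP(A−BK) = [15.6316 6.8070; 6.8070 66.9942]
tr(P') = 82.6257


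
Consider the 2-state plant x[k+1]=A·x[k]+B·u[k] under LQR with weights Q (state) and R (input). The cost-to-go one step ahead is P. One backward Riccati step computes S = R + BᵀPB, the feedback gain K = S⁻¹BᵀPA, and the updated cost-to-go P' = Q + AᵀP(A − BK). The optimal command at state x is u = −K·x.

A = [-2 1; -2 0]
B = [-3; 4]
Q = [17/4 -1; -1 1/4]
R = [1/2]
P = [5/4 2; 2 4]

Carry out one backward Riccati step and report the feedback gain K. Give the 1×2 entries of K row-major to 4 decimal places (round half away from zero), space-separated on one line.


-1.0270 0.1532

BᵀP = [4.2500 10.0000]
S = R + BᵀPB = [1/2] + [27.2500] = [27.7500]
BᵀPA = [-28.5000 4.2500]
K = S⁻¹·BᵀPA = [-1.0270 0.1532]
A−BK = [-5.0811 1.4595; 2.1081 -0.6126]
AᵀP(A−BK) = [7.7297 -2.1351; -2.1351 0.5991]
P' = Q + AᵀP(A−BK) = [11.9797 -3.1351; -3.1351 0.8491]
tr(P') = 12.8288


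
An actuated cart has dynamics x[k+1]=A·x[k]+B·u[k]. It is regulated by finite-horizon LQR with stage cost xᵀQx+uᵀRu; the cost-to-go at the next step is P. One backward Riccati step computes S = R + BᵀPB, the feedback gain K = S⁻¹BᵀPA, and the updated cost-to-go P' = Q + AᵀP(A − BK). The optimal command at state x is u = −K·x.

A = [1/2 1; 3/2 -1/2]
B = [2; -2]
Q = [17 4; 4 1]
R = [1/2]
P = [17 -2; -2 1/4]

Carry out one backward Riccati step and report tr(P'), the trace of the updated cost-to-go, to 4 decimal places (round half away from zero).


BᵀP = [38.0000 -4.5000]
S = R + BᵀPB = [1/2] + [85.0000] = [85.5000]
BᵀPA = [12.2500 40.2500]
K = S⁻¹·BᵀPA = [0.1433 0.4708]
A−BK = [0.2135 0.0585; 1.7865 0.4415]
AᵀP(A−BK) = [0.0574 0.0457; 0.0457 0.1144]
P' = Q + AᵀP(A−BK) = [17.0574 4.0457; 4.0457 1.1144]
tr(P') = 18.1718

18.1718


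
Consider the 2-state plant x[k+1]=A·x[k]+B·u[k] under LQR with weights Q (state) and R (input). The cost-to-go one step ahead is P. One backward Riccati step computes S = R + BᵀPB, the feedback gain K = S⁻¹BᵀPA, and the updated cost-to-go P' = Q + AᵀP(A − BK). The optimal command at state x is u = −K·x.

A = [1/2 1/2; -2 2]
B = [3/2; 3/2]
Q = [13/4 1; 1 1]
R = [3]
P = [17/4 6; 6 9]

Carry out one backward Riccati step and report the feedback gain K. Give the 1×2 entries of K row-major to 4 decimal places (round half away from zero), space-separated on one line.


-0.6238 0.8809

BᵀP = [15.3750 22.5000]
S = R + BᵀPB = [3] + [56.8125] = [59.8125]
BᵀPA = [-37.3125 52.6875]
K = S⁻¹·BᵀPA = [-0.6238 0.8809]
A−BK = [1.4357 -0.8213; -1.0643 0.6787]
AᵀP(A−BK) = [1.7861 -2.0697; -2.0697 2.6513]
P' = Q + AᵀP(A−BK) = [5.0361 -1.0697; -1.0697 3.6513]
tr(P') = 8.6873


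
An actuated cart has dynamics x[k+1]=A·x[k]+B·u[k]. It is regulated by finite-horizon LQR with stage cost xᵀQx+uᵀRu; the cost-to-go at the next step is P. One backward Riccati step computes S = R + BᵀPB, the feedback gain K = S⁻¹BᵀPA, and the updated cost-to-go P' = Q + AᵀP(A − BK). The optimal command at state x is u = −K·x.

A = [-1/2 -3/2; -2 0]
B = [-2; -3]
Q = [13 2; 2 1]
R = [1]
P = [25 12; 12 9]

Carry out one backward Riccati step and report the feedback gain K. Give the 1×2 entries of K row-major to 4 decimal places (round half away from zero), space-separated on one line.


BᵀP = [-86.0000 -51.0000]
S = R + BᵀPB = [1] + [325.0000] = [326.0000]
BᵀPA = [145.0000 129.0000]
K = S⁻¹·BᵀPA = [0.4448 0.3957]
A−BK = [0.3896 -0.7086; -0.6656 1.1871]
AᵀP(A−BK) = [1.7561 -2.6273; -2.6273 5.2040]
P' = Q + AᵀP(A−BK) = [14.7561 -0.6273; -0.6273 6.2040]
tr(P') = 20.9601

0.4448 0.3957


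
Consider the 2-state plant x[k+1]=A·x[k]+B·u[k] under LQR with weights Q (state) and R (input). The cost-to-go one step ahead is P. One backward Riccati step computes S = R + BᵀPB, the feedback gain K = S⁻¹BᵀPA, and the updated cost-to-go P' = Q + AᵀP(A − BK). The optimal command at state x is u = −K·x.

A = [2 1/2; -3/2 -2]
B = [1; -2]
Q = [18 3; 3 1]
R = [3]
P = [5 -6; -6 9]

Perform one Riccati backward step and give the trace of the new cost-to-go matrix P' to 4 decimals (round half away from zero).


BᵀP = [17.0000 -24.0000]
S = R + BᵀPB = [3] + [65.0000] = [68.0000]
BᵀPA = [70.0000 56.5000]
K = S⁻¹·BᵀPA = [1.0294 0.8309]
A−BK = [0.9706 -0.3309; 0.5588 -0.3382]
AᵀP(A−BK) = [4.1912 2.3382; 2.3382 2.3051]
P' = Q + AᵀP(A−BK) = [22.1912 5.3382; 5.3382 3.3051]
tr(P') = 25.4963

25.4963


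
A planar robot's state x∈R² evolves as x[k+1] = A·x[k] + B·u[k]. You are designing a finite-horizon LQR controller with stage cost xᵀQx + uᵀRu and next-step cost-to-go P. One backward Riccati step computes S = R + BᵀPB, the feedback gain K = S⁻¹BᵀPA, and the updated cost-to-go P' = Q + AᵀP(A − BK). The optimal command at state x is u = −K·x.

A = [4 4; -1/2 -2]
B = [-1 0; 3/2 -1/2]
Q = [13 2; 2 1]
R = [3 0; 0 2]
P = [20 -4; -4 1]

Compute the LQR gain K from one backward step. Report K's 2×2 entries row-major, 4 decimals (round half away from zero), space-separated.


BᵀP = [-26.0000 5.5000; 2.0000 -0.5000]
S = R + BᵀPB = [3 0; 0 2] + [34.2500 -2.7500; -2.7500 0.2500] = [37.2500 -2.7500; -2.7500 2.2500]
BᵀPA = [-106.7500 -115.0000; 8.2500 9.0000]
K = S⁻¹·BᵀPA = [-2.8525 -3.0689; 0.1803 0.2492]
A−BK = [1.1475 0.9311; 3.8689 2.7279]
AᵀP(A−BK) = [30.2623 31.3443; 31.3443 32.8393]
P' = Q + AᵀP(A−BK) = [43.2623 33.3443; 33.3443 33.8393]
tr(P') = 77.1016

-2.8525 -3.0689 0.1803 0.2492


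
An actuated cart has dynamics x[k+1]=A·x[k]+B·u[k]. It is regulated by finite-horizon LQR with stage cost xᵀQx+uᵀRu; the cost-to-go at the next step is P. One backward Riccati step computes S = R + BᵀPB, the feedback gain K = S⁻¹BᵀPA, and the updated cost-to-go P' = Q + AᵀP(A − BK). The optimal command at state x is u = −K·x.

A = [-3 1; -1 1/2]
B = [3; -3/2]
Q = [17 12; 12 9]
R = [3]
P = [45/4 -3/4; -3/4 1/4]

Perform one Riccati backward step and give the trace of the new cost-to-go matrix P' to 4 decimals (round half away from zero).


BᵀP = [34.8750 -2.6250]
S = R + BᵀPB = [3] + [108.5625] = [111.5625]
BᵀPA = [-102.0000 33.5625]
K = S⁻¹·BᵀPA = [-0.9143 0.3008]
A−BK = [-0.2571 0.0975; -2.3714 0.9513]
AᵀP(A−BK) = [3.7429 -1.3143; -1.3143 0.4655]
P' = Q + AᵀP(A−BK) = [20.7429 10.6857; 10.6857 9.4655]
tr(P') = 30.2084

30.2084


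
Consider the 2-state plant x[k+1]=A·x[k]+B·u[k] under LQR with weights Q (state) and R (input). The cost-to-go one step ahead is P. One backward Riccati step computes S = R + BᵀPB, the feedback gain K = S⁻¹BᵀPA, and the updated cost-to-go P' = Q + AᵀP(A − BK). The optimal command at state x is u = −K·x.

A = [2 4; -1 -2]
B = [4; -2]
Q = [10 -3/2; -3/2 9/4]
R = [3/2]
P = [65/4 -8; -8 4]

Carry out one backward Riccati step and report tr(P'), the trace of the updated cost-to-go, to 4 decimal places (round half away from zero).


14.1181

BᵀP = [81.0000 -40.0000]
S = R + BᵀPB = [3/2] + [404.0000] = [405.5000]
BᵀPA = [202.0000 404.0000]
K = S⁻¹·BᵀPA = [0.4982 0.9963]
A−BK = [0.0074 0.0148; -0.0037 -0.0074]
AᵀP(A−BK) = [0.3736 0.7472; 0.7472 1.4945]
P' = Q + AᵀP(A−BK) = [10.3736 -0.7528; -0.7528 3.7445]
tr(P') = 14.1181


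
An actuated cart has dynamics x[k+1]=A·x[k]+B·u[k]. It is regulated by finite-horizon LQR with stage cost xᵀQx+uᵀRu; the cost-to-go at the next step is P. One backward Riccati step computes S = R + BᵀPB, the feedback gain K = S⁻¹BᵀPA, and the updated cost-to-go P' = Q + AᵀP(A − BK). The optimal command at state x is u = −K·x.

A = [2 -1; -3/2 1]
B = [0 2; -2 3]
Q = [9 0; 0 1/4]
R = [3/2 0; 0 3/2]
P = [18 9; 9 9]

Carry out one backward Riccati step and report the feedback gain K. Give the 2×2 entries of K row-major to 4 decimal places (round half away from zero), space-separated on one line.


1.6645 -0.9290 0.7935 -0.3871

BᵀP = [-18.0000 -18.0000; 63.0000 45.0000]
S = R + BᵀPB = [3/2 0; 0 3/2] + [36.0000 -90.0000; -90.0000 261.0000] = [37.5000 -90.0000; -90.0000 262.5000]
BᵀPA = [-9.0000 0.0000; 58.5000 -18.0000]
K = S⁻¹·BᵀPA = [1.6645 -0.9290; 0.7935 -0.3871]
A−BK = [0.4129 -0.2258; -0.5516 0.3032]
AᵀP(A−BK) = [6.8081 -3.7161; -3.7161 2.0323]
P' = Q + AᵀP(A−BK) = [15.8081 -3.7161; -3.7161 2.2823]
tr(P') = 18.0903


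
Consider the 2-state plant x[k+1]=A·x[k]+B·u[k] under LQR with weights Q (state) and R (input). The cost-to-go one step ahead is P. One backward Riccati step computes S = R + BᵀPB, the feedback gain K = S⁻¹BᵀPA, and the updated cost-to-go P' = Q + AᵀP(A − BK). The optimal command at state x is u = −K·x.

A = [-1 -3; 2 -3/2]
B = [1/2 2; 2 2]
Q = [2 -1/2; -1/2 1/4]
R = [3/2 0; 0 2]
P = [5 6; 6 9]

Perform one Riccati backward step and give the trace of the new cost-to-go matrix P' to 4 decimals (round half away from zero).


BᵀP = [14.5000 21.0000; 22.0000 30.0000]
S = R + BᵀPB = [3/2 0; 0 2] + [49.2500 71.0000; 71.0000 104.0000] = [50.7500 71.0000; 71.0000 106.0000]
BᵀPA = [27.5000 -75.0000; 38.0000 -111.0000]
K = S⁻¹·BᵀPA = [0.6411 -0.2038; -0.0709 -0.9106]
A−BK = [-1.1787 -1.0768; 0.8597 0.7290]
AᵀP(A−BK) = [2.0650 1.2097; 1.2097 2.8815]
P' = Q + AᵀP(A−BK) = [4.0650 0.7097; 0.7097 3.1315]
tr(P') = 7.1965

7.1965


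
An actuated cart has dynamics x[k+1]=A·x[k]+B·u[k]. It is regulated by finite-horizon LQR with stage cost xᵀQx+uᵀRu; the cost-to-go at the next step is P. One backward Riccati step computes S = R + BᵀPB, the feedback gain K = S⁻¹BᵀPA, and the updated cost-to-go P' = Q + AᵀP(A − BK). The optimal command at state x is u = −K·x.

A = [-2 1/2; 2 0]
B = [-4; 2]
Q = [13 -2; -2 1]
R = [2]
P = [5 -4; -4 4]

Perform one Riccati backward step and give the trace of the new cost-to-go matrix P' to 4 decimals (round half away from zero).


BᵀP = [-28.0000 24.0000]
S = R + BᵀPB = [2] + [160.0000] = [162.0000]
BᵀPA = [104.0000 -14.0000]
K = S⁻¹·BᵀPA = [0.6420 -0.0864]
A−BK = [0.5679 0.1543; 0.7160 0.1728]
AᵀP(A−BK) = [1.2346 -0.0123; -0.0123 0.0401]
P' = Q + AᵀP(A−BK) = [14.2346 -2.0123; -2.0123 1.0401]
tr(P') = 15.2747

15.2747


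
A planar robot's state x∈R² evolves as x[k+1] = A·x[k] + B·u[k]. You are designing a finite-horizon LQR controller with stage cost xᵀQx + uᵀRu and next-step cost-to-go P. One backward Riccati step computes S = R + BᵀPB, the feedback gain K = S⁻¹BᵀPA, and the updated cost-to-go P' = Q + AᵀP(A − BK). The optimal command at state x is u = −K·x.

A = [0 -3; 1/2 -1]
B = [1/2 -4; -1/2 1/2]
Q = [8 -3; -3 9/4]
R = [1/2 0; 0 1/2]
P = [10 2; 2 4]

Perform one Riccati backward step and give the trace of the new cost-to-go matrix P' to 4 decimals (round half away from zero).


BᵀP = [4.0000 -1.0000; -39.0000 -6.0000]
S = R + BᵀPB = [1/2 0; 0 1/2] + [2.5000 -16.5000; -16.5000 153.0000] = [3.0000 -16.5000; -16.5000 153.5000]
BᵀPA = [-0.5000 -11.0000; -3.0000 123.0000]
K = S⁻¹·BᵀPA = [-0.6707 1.8114; -0.0916 0.9960]
A−BK = [-0.0312 0.0784; 0.2105 -0.5923]
AᵀP(A−BK) = [0.3898 -1.1062; -1.1062 3.4157]
P' = Q + AᵀP(A−BK) = [8.3898 -4.1062; -4.1062 5.6657]
tr(P') = 14.0554

14.0554


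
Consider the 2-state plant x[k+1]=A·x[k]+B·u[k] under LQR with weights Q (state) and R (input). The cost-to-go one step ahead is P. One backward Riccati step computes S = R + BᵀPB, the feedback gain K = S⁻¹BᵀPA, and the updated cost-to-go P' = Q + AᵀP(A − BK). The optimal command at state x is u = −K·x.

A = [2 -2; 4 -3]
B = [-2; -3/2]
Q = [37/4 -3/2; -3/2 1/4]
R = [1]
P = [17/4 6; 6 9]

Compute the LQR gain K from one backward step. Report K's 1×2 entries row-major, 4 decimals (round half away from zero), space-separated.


BᵀP = [-17.5000 -25.5000]
S = R + BᵀPB = [1] + [73.2500] = [74.2500]
BᵀPA = [-137.0000 111.5000]
K = S⁻¹·BᵀPA = [-1.8451 1.5017]
A−BK = [-1.6902 1.0034; 1.2323 -0.7475]
AᵀP(A−BK) = [4.2189 -3.2694; -3.2694 2.5623]
P' = Q + AᵀP(A−BK) = [13.4689 -4.7694; -4.7694 2.8123]
tr(P') = 16.2811

-1.8451 1.5017


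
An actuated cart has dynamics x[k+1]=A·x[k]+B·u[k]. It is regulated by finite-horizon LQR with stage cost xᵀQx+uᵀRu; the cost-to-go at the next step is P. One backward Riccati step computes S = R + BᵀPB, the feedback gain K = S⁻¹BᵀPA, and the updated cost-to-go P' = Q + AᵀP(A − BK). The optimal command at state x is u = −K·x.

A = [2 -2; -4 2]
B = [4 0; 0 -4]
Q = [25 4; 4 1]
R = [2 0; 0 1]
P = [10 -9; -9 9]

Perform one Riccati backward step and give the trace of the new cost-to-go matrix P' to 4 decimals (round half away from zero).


28.2280

BᵀP = [40.0000 -36.0000; 36.0000 -36.0000]
S = R + BᵀPB = [2 0; 0 1] + [160.0000 144.0000; 144.0000 144.0000] = [162.0000 144.0000; 144.0000 145.0000]
BᵀPA = [224.0000 -152.0000; 216.0000 -144.0000]
K = S⁻¹·BᵀPA = [0.4996 -0.4735; 0.9935 -0.5229]
A−BK = [0.0015 -0.1060; -0.0261 -0.0915]
AᵀP(A−BK) = [1.4931 -0.9964; -0.9964 0.7349]
P' = Q + AᵀP(A−BK) = [26.4931 3.0036; 3.0036 1.7349]
tr(P') = 28.2280


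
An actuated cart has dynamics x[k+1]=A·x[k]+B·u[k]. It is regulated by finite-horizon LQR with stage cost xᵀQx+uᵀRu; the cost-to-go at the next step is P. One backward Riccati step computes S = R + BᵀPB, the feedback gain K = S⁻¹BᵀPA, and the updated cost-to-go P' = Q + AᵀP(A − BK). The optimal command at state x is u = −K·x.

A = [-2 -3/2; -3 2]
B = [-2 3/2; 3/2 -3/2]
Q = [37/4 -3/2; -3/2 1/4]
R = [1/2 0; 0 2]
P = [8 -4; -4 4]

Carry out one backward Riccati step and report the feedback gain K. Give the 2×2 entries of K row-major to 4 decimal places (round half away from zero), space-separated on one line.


0.5785 0.6954 0.6646 -0.2862

BᵀP = [-22.0000 14.0000; 18.0000 -12.0000]
S = R + BᵀPB = [1/2 0; 0 2] + [65.0000 -54.0000; -54.0000 45.0000] = [65.5000 -54.0000; -54.0000 47.0000]
BᵀPA = [2.0000 61.0000; 0.0000 -51.0000]
K = S⁻¹·BᵀPA = [0.5785 0.6954; 0.6646 -0.2862]
A−BK = [-1.8400 0.3200; -2.8708 0.5277]
AᵀP(A−BK) = [18.8431 -3.3908; -3.3908 0.9877]
P' = Q + AᵀP(A−BK) = [28.0931 -4.8908; -4.8908 1.2377]
tr(P') = 29.3308


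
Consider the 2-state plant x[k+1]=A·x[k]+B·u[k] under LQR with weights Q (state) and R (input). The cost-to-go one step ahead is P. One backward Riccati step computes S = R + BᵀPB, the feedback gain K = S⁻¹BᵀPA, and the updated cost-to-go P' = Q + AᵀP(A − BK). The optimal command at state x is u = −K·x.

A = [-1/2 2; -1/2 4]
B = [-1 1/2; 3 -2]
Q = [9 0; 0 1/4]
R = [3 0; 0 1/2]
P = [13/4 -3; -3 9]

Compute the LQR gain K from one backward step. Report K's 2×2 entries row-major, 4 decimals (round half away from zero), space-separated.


BᵀP = [-12.2500 30.0000; 7.6250 -19.5000]
S = R + BᵀPB = [3 0; 0 1/2] + [102.2500 -66.1250; -66.1250 42.8125] = [105.2500 -66.1250; -66.1250 43.3125]
BᵀPA = [-8.8750 95.5000; 5.9375 -62.7500]
K = S⁻¹·BᵀPA = [0.0442 -0.0698; 0.2045 -1.5554]
A−BK = [-0.5581 2.7079; -0.2235 1.0987]
AᵀP(A−BK) = [0.7402 -3.6347; -3.6347 18.0685]
P' = Q + AᵀP(A−BK) = [9.7402 -3.6347; -3.6347 18.3185]
tr(P') = 28.0587

0.0442 -0.0698 0.2045 -1.5554


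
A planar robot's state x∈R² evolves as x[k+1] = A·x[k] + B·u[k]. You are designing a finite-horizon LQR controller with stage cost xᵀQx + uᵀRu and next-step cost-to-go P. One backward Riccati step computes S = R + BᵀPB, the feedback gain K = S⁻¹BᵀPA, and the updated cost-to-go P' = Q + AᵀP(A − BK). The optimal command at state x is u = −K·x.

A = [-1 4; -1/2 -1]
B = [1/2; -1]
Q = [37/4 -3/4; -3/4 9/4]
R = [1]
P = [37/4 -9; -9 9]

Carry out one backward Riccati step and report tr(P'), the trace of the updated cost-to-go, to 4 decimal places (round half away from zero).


BᵀP = [13.6250 -13.5000]
S = R + BᵀPB = [1] + [20.3125] = [21.3125]
BᵀPA = [-6.8750 68.0000]
K = S⁻¹·BᵀPA = [-0.3226 3.1906]
A−BK = [-0.8387 2.4047; -0.8226 2.1906]
AᵀP(A−BK) = [0.2823 -1.5645; -1.5645 12.0381]
P' = Q + AᵀP(A−BK) = [9.5323 -2.3145; -2.3145 14.2881]
tr(P') = 23.8204

23.8204


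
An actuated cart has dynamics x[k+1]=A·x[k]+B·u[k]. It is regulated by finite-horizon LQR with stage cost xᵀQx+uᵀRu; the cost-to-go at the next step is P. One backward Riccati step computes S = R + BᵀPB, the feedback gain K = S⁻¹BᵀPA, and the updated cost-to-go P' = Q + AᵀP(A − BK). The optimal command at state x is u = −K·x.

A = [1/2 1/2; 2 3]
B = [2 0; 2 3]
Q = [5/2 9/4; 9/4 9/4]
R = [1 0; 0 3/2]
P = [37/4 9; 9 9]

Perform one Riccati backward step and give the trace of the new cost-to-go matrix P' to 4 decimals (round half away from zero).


BᵀP = [36.5000 36.0000; 27.0000 27.0000]
S = R + BᵀPB = [1 0; 0 3/2] + [145.0000 108.0000; 108.0000 81.0000] = [146.0000 108.0000; 108.0000 82.5000]
BᵀPA = [90.2500 126.2500; 67.5000 94.5000]
K = S⁻¹·BᵀPA = [0.4085 0.5502; 0.2835 0.4252]
A−BK = [-0.3169 -0.6004; 0.3327 0.6240]
AᵀP(A−BK) = [0.3147 0.4564; 0.4564 0.6690]
P' = Q + AᵀP(A−BK) = [2.8147 2.7064; 2.7064 2.9190]
tr(P') = 5.7338

5.7338


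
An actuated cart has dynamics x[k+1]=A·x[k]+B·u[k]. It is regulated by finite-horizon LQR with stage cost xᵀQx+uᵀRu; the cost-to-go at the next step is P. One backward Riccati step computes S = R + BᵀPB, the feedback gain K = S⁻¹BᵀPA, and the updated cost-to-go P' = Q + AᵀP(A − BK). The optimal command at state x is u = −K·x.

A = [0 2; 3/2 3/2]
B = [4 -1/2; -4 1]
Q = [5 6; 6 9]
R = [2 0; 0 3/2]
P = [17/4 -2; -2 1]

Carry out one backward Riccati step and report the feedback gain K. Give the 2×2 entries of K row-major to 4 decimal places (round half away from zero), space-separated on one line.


-0.1137 0.2109 0.0384 -0.0149

BᵀP = [25.0000 -12.0000; -4.1250 2.0000]
S = R + BᵀPB = [2 0; 0 3/2] + [148.0000 -24.5000; -24.5000 4.0625] = [150.0000 -24.5000; -24.5000 5.5625]
BᵀPA = [-18.0000 32.0000; 3.0000 -5.2500]
K = S⁻¹·BᵀPA = [-0.1137 0.2109; 0.0384 -0.0149]
A−BK = [0.4741 1.1490; 1.0067 2.3585]
AᵀP(A−BK) = [0.0877 0.0909; 0.0909 0.4230]
P' = Q + AᵀP(A−BK) = [5.0877 6.0909; 6.0909 9.4230]
tr(P') = 14.5107


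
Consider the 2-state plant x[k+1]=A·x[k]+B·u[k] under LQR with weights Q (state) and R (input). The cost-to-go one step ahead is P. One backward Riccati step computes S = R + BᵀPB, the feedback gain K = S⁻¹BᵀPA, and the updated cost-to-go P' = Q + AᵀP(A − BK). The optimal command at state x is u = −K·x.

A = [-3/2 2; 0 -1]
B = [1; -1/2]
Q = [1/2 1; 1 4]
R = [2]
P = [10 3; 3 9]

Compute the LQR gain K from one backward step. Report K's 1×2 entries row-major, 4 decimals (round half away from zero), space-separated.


BᵀP = [8.5000 -1.5000]
S = R + BᵀPB = [2] + [9.2500] = [11.2500]
BᵀPA = [-12.7500 18.5000]
K = S⁻¹·BᵀPA = [-1.1333 1.6444]
A−BK = [-0.3667 0.3556; -0.5667 -0.1778]
AᵀP(A−BK) = [8.0500 -4.5333; -4.5333 6.5778]
P' = Q + AᵀP(A−BK) = [8.5500 -3.5333; -3.5333 10.5778]
tr(P') = 19.1278

-1.1333 1.6444


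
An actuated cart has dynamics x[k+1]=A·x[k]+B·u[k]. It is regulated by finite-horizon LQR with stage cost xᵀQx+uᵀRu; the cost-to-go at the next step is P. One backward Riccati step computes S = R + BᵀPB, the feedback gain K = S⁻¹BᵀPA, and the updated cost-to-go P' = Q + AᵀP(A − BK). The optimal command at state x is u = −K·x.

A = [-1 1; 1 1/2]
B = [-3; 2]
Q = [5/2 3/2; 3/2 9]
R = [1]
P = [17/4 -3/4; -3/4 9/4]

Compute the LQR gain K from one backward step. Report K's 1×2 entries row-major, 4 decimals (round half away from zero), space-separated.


BᵀP = [-14.2500 6.7500]
S = R + BᵀPB = [1] + [56.2500] = [57.2500]
BᵀPA = [21.0000 -10.8750]
K = S⁻¹·BᵀPA = [0.3668 -0.1900]
A−BK = [0.1004 0.4301; 0.2664 0.8799]
AᵀP(A−BK) = [0.2969 0.4891; 0.4891 1.9967]
P' = Q + AᵀP(A−BK) = [2.7969 1.9891; 1.9891 10.9967]
tr(P') = 13.7937

0.3668 -0.1900


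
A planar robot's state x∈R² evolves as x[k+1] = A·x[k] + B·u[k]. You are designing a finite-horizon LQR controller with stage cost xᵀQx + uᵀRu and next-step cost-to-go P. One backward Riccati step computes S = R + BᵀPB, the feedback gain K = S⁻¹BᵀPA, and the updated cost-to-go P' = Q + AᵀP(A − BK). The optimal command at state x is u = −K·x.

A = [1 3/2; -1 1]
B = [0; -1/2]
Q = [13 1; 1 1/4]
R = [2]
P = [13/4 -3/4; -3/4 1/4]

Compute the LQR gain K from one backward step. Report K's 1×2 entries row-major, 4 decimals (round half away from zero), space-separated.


0.2424 0.2121

BᵀP = [0.3750 -0.1250]
S = R + BᵀPB = [2] + [0.0625] = [2.0625]
BᵀPA = [0.5000 0.4375]
K = S⁻¹·BᵀPA = [0.2424 0.2121]
A−BK = [1.0000 1.5000; -0.8788 1.1061]
AᵀP(A−BK) = [4.8788 4.8939; 4.8939 5.2197]
P' = Q + AᵀP(A−BK) = [17.8788 5.8939; 5.8939 5.4697]
tr(P') = 23.3485


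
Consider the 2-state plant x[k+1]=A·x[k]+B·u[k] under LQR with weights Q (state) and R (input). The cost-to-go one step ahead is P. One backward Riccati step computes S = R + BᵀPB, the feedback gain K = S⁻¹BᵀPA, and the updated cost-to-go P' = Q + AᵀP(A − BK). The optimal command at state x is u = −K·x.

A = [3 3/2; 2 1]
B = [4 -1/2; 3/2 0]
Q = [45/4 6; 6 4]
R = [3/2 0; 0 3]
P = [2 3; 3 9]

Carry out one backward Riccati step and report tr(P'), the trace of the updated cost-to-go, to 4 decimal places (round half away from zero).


BᵀP = [12.5000 25.5000; -1.0000 -1.5000]
S = R + BᵀPB = [3/2 0; 0 3] + [88.2500 -6.2500; -6.2500 0.5000] = [89.7500 -6.2500; -6.2500 3.5000]
BᵀPA = [88.5000 44.2500; -6.0000 -3.0000]
K = S⁻¹·BᵀPA = [0.9898 0.4949; 0.0532 0.0266]
A−BK = [-0.9325 -0.4663; 0.5153 0.2577]
AᵀP(A−BK) = [2.7239 1.3620; 1.3620 0.6810]
P' = Q + AᵀP(A−BK) = [13.9739 7.3620; 7.3620 4.6810]
tr(P') = 18.6549

18.6549


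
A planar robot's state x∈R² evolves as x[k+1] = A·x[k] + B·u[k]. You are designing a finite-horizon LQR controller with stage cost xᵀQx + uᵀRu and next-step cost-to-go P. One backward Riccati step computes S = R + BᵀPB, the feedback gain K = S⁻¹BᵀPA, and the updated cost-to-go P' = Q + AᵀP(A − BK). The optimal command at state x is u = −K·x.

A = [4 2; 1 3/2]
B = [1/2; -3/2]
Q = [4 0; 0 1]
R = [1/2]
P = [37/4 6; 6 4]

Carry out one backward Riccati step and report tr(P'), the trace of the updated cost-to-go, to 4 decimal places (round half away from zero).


BᵀP = [-4.3750 -3.0000]
S = R + BᵀPB = [1/2] + [2.3125] = [2.8125]
BᵀPA = [-20.5000 -13.2500]
K = S⁻¹·BᵀPA = [-7.2889 -4.7111]
A−BK = [7.6444 4.3556; -9.9333 -5.5667]
AᵀP(A−BK) = [50.5778 31.4222; 31.4222 19.5778]
P' = Q + AᵀP(A−BK) = [54.5778 31.4222; 31.4222 20.5778]
tr(P') = 75.1556

75.1556


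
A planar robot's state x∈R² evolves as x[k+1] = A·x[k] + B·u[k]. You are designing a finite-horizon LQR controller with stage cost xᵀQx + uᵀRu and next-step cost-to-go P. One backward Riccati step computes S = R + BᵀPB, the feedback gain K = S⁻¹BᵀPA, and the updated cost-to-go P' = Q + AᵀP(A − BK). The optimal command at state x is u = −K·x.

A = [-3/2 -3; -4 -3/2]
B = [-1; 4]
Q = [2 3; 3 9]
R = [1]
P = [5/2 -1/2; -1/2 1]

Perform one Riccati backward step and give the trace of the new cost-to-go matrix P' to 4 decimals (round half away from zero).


39.5505

BᵀP = [-4.5000 4.5000]
S = R + BᵀPB = [1] + [22.5000] = [23.5000]
BᵀPA = [-11.2500 6.7500]
K = S⁻¹·BᵀPA = [-0.4787 0.2872]
A−BK = [-1.9787 -2.7128; -2.0851 -2.6489]
AᵀP(A−BK) = [10.2394 13.3564; 13.3564 18.3112]
P' = Q + AᵀP(A−BK) = [12.2394 16.3564; 16.3564 27.3112]
tr(P') = 39.5505


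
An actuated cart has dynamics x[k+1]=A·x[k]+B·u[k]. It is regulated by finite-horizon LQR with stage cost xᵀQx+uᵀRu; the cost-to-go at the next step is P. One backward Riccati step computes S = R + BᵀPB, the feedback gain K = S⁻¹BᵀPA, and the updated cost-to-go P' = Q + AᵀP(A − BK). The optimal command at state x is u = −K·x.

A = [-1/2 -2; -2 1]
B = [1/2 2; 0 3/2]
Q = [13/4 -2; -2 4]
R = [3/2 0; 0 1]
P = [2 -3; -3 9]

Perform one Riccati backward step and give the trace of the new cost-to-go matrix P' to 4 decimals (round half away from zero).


33.1260

BᵀP = [1.0000 -1.5000; -0.5000 7.5000]
S = R + BᵀPB = [3/2 0; 0 1] + [0.5000 -0.2500; -0.2500 10.2500] = [2.0000 -0.2500; -0.2500 11.2500]
BᵀPA = [2.5000 -3.5000; -14.7500 8.5000]
K = S⁻¹·BᵀPA = [1.0891 -1.6602; -1.2869 0.7187]
A−BK = [1.5292 -2.6072; -0.0696 -0.0780]
AᵀP(A−BK) = [8.7953 -11.7493; -11.7493 17.0808]
P' = Q + AᵀP(A−BK) = [12.0453 -13.7493; -13.7493 21.0808]
tr(P') = 33.1260


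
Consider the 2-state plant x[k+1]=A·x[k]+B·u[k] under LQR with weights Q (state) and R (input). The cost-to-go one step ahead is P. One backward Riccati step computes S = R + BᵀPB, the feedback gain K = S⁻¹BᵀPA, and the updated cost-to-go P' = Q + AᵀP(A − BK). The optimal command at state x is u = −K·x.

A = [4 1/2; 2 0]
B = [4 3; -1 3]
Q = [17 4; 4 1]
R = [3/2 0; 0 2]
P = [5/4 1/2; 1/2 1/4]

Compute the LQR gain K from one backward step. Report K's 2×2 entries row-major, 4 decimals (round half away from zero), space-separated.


BᵀP = [4.5000 1.7500; 5.2500 2.2500]
S = R + BᵀPB = [3/2 0; 0 2] + [16.2500 18.7500; 18.7500 22.5000] = [17.7500 18.7500; 18.7500 24.5000]
BᵀPA = [21.5000 2.2500; 25.5000 2.6250]
K = S⁻¹·BᵀPA = [0.5836 0.0709; 0.5941 0.0529]
A−BK = [-0.1170 0.0578; 0.8012 -0.0878]
AᵀP(A−BK) = [1.3008 0.1272; 0.1272 0.0142]
P' = Q + AᵀP(A−BK) = [18.3008 4.1272; 4.1272 1.0142]
tr(P') = 19.3150

0.5836 0.0709 0.5941 0.0529


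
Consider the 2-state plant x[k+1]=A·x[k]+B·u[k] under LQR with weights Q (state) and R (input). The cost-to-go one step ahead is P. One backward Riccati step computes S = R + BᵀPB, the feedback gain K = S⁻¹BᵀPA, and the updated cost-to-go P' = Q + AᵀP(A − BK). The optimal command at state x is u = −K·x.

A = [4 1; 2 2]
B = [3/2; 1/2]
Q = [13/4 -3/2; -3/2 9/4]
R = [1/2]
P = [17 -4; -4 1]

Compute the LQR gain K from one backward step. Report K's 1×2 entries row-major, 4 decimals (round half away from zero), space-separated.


2.5152 0.3788

BᵀP = [23.5000 -5.5000]
S = R + BᵀPB = [1/2] + [32.5000] = [33.0000]
BᵀPA = [83.0000 12.5000]
K = S⁻¹·BᵀPA = [2.5152 0.3788]
A−BK = [0.2273 0.4318; 0.7424 1.8106]
AᵀP(A−BK) = [3.2424 0.5606; 0.5606 0.2652]
P' = Q + AᵀP(A−BK) = [6.4924 -0.9394; -0.9394 2.5152]
tr(P') = 9.0076


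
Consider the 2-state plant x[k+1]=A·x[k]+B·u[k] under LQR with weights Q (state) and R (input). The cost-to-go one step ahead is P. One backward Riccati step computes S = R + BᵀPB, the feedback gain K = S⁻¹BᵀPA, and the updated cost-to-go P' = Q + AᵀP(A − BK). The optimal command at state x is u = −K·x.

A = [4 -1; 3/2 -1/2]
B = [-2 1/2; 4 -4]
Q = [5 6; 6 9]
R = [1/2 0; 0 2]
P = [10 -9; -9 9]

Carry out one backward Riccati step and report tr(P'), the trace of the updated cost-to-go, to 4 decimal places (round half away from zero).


21.8035

BᵀP = [-56.0000 54.0000; 41.0000 -40.5000]
S = R + BᵀPB = [1/2 0; 0 2] + [328.0000 -244.0000; -244.0000 182.5000] = [328.5000 -244.0000; -244.0000 184.5000]
BᵀPA = [-143.0000 29.0000; 103.2500 -20.7500]
K = S⁻¹·BᵀPA = [-1.1103 0.2681; -0.9087 0.2421]
A−BK = [2.2338 -0.5848; 2.3062 -0.6040]
AᵀP(A−BK) = [7.3050 -1.9078; -1.9078 0.4985]
P' = Q + AᵀP(A−BK) = [12.3050 4.0922; 4.0922 9.4985]
tr(P') = 21.8035


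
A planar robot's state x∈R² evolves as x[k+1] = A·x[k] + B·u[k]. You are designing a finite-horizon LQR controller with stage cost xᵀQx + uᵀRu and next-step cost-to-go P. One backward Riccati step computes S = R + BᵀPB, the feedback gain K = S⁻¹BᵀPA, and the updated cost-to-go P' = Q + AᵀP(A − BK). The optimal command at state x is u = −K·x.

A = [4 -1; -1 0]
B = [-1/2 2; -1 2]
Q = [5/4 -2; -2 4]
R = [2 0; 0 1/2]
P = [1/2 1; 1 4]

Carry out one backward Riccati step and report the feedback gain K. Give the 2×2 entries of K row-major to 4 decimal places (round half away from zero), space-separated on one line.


BᵀP = [-1.2500 -4.5000; 3.0000 10.0000]
S = R + BᵀPB = [2 0; 0 1/2] + [5.1250 -11.5000; -11.5000 26.0000] = [7.1250 -11.5000; -11.5000 26.5000]
BᵀPA = [-0.5000 1.2500; 2.0000 -3.0000]
K = S⁻¹·BᵀPA = [0.1724 -0.0243; 0.1503 -0.1238]
A−BK = [3.7856 -0.7646; -1.1282 0.2232]
AᵀP(A−BK) = [3.7856 -0.7646; -0.7646 0.1591]
P' = Q + AᵀP(A−BK) = [5.0356 -2.7646; -2.7646 4.1591]
tr(P') = 9.1948

0.1724 -0.0243 0.1503 -0.1238
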